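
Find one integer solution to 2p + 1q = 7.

Step 1: Check solvability.
gcd(2, 1) = 1
Since 1 divides 7, solutions exist.

Step 2: Apply extended Euclidean algorithm to find gcd.
We find integers such that 2*x0 + 1*y0 = 1

Step 3: Scale the particular solution.
Multiply by 7/1 = 7:
p = 0, q = 7

Step 4: Verify.
2*(0) + 1*(7) = 7 = 7 ✓

p = 0, q = 7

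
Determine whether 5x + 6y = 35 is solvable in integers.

Step 1: Compute gcd(5, 6).
gcd(5, 6) = 1

Step 2: Check divisibility.
Does 1 divide 35? 35 = 1 x 35, so yes.

By the theorem on linear Diophantine equations, 5x + 6y = 35 has integer solutions if and only if gcd(5, 6) divides 35. Since 1 | 35, solutions exist.

Yes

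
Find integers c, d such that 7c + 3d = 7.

Step 1: Check solvability.
gcd(7, 3) = 1
Since 1 divides 7, solutions exist.

Step 2: Apply extended Euclidean algorithm to find gcd.
We find integers such that 7*x0 + 3*y0 = 1

Step 3: Scale the particular solution.
Multiply by 7/1 = 7:
c = 7, d = -14

Step 4: Verify.
7*(7) + 3*(-14) = 7 = 7 ✓

c = 7, d = -14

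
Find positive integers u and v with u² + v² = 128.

We need to find integers u, v > 0 such that u² + v² = 128.
Trying u = 8: v² = 128 - 8² = 128 - 64 = 64
v = 8
Check: 8² + 8² = 64 + 64 = 128 ✓

128 = 8² + 8²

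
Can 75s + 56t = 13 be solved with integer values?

Step 1: Compute gcd(75, 56).
gcd(75, 56) = 1

Step 2: Check divisibility.
Does 1 divide 13? 13 = 1 x 13, so yes.

By the theorem on linear Diophantine equations, 75s + 56t = 13 has integer solutions if and only if gcd(75, 56) divides 13. Since 1 | 13, solutions exist.

Yes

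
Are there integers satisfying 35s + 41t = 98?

Step 1: Compute gcd(35, 41).
gcd(35, 41) = 1

Step 2: Check divisibility.
Does 1 divide 98? 98 = 1 x 98, so yes.

By the theorem on linear Diophantine equations, 35s + 41t = 98 has integer solutions if and only if gcd(35, 41) divides 98. Since 1 | 98, solutions exist.

Yes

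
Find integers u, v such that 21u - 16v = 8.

Step 1: Check solvability.
gcd(21, 16) = 1
Since 1 divides 8, solutions exist.

Step 2: Apply extended Euclidean algorithm to find gcd.
We find integers such that 21*x0 + 16*y0 = 1

Step 3: Scale the particular solution.
Multiply by 8/1 = 8:
u = -24, v = -32

Step 4: Verify.
21*(-24) - 16*(-32) = 8 = 8 ✓

u = -24, v = -32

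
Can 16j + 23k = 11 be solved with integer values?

Step 1: Compute gcd(16, 23).
gcd(16, 23) = 1

Step 2: Check divisibility.
Does 1 divide 11? 11 = 1 x 11, so yes.

By the theorem on linear Diophantine equations, 16j + 23k = 11 has integer solutions if and only if gcd(16, 23) divides 11. Since 1 | 11, solutions exist.

Yes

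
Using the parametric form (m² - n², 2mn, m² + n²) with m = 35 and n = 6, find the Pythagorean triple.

a = m² - n² = 1225 - 36 = 1189
b = 2mn = 2·35·6 = 420
c = m² + n² = 1225 + 36 = 1261
Verify: 1189² + 420² = 1413721 + 176400 = 1590121 = 1261² ✓

(1189, 420, 1261)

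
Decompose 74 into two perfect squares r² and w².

We need to find integers r, w > 0 such that r² + w² = 74.
Trying r = 5: w² = 74 - 5² = 74 - 25 = 49
w = 7
Check: 5² + 7² = 25 + 49 = 74 ✓

74 = 5² + 7²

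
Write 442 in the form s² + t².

We need to find integers s, t > 0 such that s² + t² = 442.
Trying s = 1: t² = 442 - 1² = 442 - 1 = 441
t = 21
Check: 1² + 21² = 1 + 441 = 442 ✓

442 = 1² + 21²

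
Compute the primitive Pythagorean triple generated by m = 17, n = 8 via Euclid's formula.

a = m² - n² = 289 - 64 = 225
b = 2mn = 2·17·8 = 272
c = m² + n² = 289 + 64 = 353
Verify: 225² + 272² = 50625 + 73984 = 124609 = 353² ✓

(225, 272, 353)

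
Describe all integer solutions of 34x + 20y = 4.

Step 1: Compute gcd(34, 20) = 2.
Since 2 divides 4, solutions exist.

Step 2: Find a particular solution using extended Euclidean algorithm.
We get x₀ = 6, y₀ = -10.
Check: 34*6 + 20*-10 = 4 = 4 ✓

Step 3: Write the general solution.
x = 6 + (20/2)t = 6 + 10t
y = -10 - (34/2)t = -10 - 17t
for any integer t.

x = 6 + 10t, y = -10 - 17t for integer t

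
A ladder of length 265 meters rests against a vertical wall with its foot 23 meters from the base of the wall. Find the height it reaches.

The ladder, wall, and ground form a right triangle with hypotenuse 265 and one leg 23.
By the Pythagorean theorem: h² = 265² - 23² = 70225 - 529 = 69696
h = √69696 = 264 meters

264 meters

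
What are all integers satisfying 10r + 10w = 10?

Step 1: Compute gcd(10, 10) = 10.
Since 10 divides 10, solutions exist.

Step 2: Find a particular solution using extended Euclidean algorithm.
We get r₀ = 0, w₀ = 1.
Check: 10*0 + 10*1 = 10 = 10 ✓

Step 3: Write the general solution.
r = 0 + (10/10)t = 0 + 1t
w = 1 - (10/10)t = 1 - 1t
for any integer t.

r = 0 + 1t, w = 1 - 1t for integer t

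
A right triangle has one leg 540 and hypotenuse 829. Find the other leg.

a² = c² - b² = 687241 - 291600 = 395641
a = 629

629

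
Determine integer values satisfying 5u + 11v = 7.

Step 1: Check solvability.
gcd(5, 11) = 1
Since 1 divides 7, solutions exist.

Step 2: Apply extended Euclidean algorithm to find gcd.
We find integers such that 5*x0 + 11*y0 = 1

Step 3: Scale the particular solution.
Multiply by 7/1 = 7:
u = -14, v = 7

Step 4: Verify.
5*(-14) + 11*(7) = 7 = 7 ✓

u = -14, v = 7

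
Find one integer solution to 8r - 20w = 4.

Step 1: Check solvability.
gcd(8, 20) = 4
Since 4 divides 4, solutions exist.

Step 2: Apply extended Euclidean algorithm to find gcd.
We find integers such that 8*x0 + 20*y0 = 4

Step 3: Scale the particular solution.
Multiply by 4/4 = 1:
r = -2, w = -1

Step 4: Verify.
8*(-2) - 20*(-1) = 4 = 4 ✓

r = -2, w = -1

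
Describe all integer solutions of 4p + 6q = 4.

Step 1: Compute gcd(4, 6) = 2.
Since 2 divides 4, solutions exist.

Step 2: Find a particular solution using extended Euclidean algorithm.
We get p₀ = -2, q₀ = 2.
Check: 4*-2 + 6*2 = 4 = 4 ✓

Step 3: Write the general solution.
p = -2 + (6/2)t = -2 + 3t
q = 2 - (4/2)t = 2 - 2t
for any integer t.

p = -2 + 3t, q = 2 - 2t for integer t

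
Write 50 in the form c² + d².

We need to find integers c, d > 0 such that c² + d² = 50.
Trying c = 1: d² = 50 - 1² = 50 - 1 = 49
d = 7
Check: 1² + 7² = 1 + 49 = 50 ✓

50 = 1² + 7²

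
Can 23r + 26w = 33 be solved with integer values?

Step 1: Compute gcd(23, 26).
gcd(23, 26) = 1

Step 2: Check divisibility.
Does 1 divide 33? 33 = 1 x 33, so yes.

By the theorem on linear Diophantine equations, 23r + 26w = 33 has integer solutions if and only if gcd(23, 26) divides 33. Since 1 | 33, solutions exist.

Yes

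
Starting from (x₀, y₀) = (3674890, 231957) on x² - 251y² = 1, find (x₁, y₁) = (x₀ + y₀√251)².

Solutions to x² - Dy² = 1 are generated by powers of (x₀ + y₀√D).
The next solution satisfies x₁ + y₁√251 = (x₀ + y₀√251)², giving:
x₁ = x₀² + 251y₀² = 3674890² + 251·231957² = 13504816512100 + 13504816512099 = 27009633024199
y₁ = 2x₀y₀ = 2·3674890·231957 = 1704832919460

Verify: 27009633024199² - 251·1704832919460² = 729520276101901218519591601 - 729520276101901218519591600 = 1 ✓

x = 27009633024199, y = 1704832919460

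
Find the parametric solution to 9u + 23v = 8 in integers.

Step 1: Compute gcd(9, 23) = 1.
Since 1 divides 8, solutions exist.

Step 2: Find a particular solution using extended Euclidean algorithm.
We get u₀ = -40, v₀ = 16.
Check: 9*-40 + 23*16 = 8 = 8 ✓

Step 3: Write the general solution.
u = -40 + (23/1)t = -40 + 23t
v = 16 - (9/1)t = 16 - 9t
for any integer t.

u = -40 + 23t, v = 16 - 9t for integer t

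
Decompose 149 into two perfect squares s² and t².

We need to find integers s, t > 0 such that s² + t² = 149.
Trying s = 7: t² = 149 - 7² = 149 - 49 = 100
t = 10
Check: 7² + 10² = 49 + 100 = 149 ✓

149 = 7² + 10²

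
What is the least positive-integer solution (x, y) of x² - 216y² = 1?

We seek the smallest positive integers (x, y) with x² - 216y² = 1, i.e., x² = 216y² + 1.
Try successive y values:
y = 1: x² = 216·1² + 1 = 217, not a perfect square
y = 2: x² = 216·2² + 1 = 865, not a perfect square
y = 3: x² = 216·3² + 1 = 1945, not a perfect square
... continuing the search (or via continued fractions) ...
y = 33: x² = 216·33² + 1 = 235225, x = 485 ✓

Verify: 485² - 216·33² = 235225 - 235224 = 1 ✓

x = 485, y = 33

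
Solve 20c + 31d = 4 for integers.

Step 1: Check solvability.
gcd(20, 31) = 1
Since 1 divides 4, solutions exist.

Step 2: Apply extended Euclidean algorithm to find gcd.
We find integers such that 20*x0 + 31*y0 = 1

Step 3: Scale the particular solution.
Multiply by 4/1 = 4:
c = 56, d = -36

Step 4: Verify.
20*(56) + 31*(-36) = 4 = 4 ✓

c = 56, d = -36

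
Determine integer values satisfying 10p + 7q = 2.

Step 1: Check solvability.
gcd(10, 7) = 1
Since 1 divides 2, solutions exist.

Step 2: Apply extended Euclidean algorithm to find gcd.
We find integers such that 10*x0 + 7*y0 = 1

Step 3: Scale the particular solution.
Multiply by 2/1 = 2:
p = -4, q = 6

Step 4: Verify.
10*(-4) + 7*(6) = 2 = 2 ✓

p = -4, q = 6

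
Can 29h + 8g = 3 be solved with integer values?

Step 1: Compute gcd(29, 8).
gcd(29, 8) = 1

Step 2: Check divisibility.
Does 1 divide 3? 3 = 1 x 3, so yes.

By the theorem on linear Diophantine equations, 29h + 8g = 3 has integer solutions if and only if gcd(29, 8) divides 3. Since 1 | 3, solutions exist.

Yes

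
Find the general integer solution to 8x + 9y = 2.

Step 1: Compute gcd(8, 9) = 1.
Since 1 divides 2, solutions exist.

Step 2: Find a particular solution using extended Euclidean algorithm.
We get x₀ = -2, y₀ = 2.
Check: 8*-2 + 9*2 = 2 = 2 ✓

Step 3: Write the general solution.
x = -2 + (9/1)t = -2 + 9t
y = 2 - (8/1)t = 2 - 8t
for any integer t.

x = -2 + 9t, y = 2 - 8t for integer t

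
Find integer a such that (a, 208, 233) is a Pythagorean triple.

a² = c² - b² = 233² - 208² = 54289 - 43264 = 11025
a = sqrt(11025) = 105

105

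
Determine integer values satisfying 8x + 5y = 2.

Step 1: Check solvability.
gcd(8, 5) = 1
Since 1 divides 2, solutions exist.

Step 2: Apply extended Euclidean algorithm to find gcd.
We find integers such that 8*x0 + 5*y0 = 1

Step 3: Scale the particular solution.
Multiply by 2/1 = 2:
x = 4, y = -6

Step 4: Verify.
8*(4) + 5*(-6) = 2 = 2 ✓

x = 4, y = -6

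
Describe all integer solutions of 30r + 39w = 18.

Step 1: Compute gcd(30, 39) = 3.
Since 3 divides 18, solutions exist.

Step 2: Find a particular solution using extended Euclidean algorithm.
We get r₀ = 24, w₀ = -18.
Check: 30*24 + 39*-18 = 18 = 18 ✓

Step 3: Write the general solution.
r = 24 + (39/3)t = 24 + 13t
w = -18 - (30/3)t = -18 - 10t
for any integer t.

r = 24 + 13t, w = -18 - 10t for integer t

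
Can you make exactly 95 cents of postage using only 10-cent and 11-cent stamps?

We need non-negative x, y with 10x + 11y = 95.
gcd(10, 11) = 1 divides 95, so integer solutions exist.
Search for a non-negative one: x = 4 gives 11y = 95 - 40 = 55, so y = 5.
Check: 10·4 + 11·5 = 95 ✓

Yes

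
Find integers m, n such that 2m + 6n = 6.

Step 1: Check solvability.
gcd(2, 6) = 2
Since 2 divides 6, solutions exist.

Step 2: Apply extended Euclidean algorithm to find gcd.
We find integers such that 2*x0 + 6*y0 = 2

Step 3: Scale the particular solution.
Multiply by 6/2 = 3:
m = 3, n = 0

Step 4: Verify.
2*(3) + 6*(0) = 6 = 6 ✓

m = 3, n = 0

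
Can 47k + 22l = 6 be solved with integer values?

Step 1: Compute gcd(47, 22).
gcd(47, 22) = 1

Step 2: Check divisibility.
Does 1 divide 6? 6 = 1 x 6, so yes.

By the theorem on linear Diophantine equations, 47k + 22l = 6 has integer solutions if and only if gcd(47, 22) divides 6. Since 1 | 6, solutions exist.

Yes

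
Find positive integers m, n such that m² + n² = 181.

Search for m with 181 - m² a perfect square.
m = 9: 181 - 9² = 181 - 81 = 100 = 10² ✓
So m = 9, n = 10.

m = 9, n = 10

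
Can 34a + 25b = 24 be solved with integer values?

Step 1: Compute gcd(34, 25).
gcd(34, 25) = 1

Step 2: Check divisibility.
Does 1 divide 24? 24 = 1 x 24, so yes.

By the theorem on linear Diophantine equations, 34a + 25b = 24 has integer solutions if and only if gcd(34, 25) divides 24. Since 1 | 24, solutions exist.

Yes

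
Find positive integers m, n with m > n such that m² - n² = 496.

Factor: m² - n² = (m+n)(m-n) = 496.
We need two factors of 496 with the same parity.
Use m+n = 248 and m-n = 2 (product 248·2 = 496).
Adding: 2m = 250, so m = 125.
Subtracting: 2n = 246, so n = 123.
Check: 125² - 123² = 15625 - 15129 = 496 ✓

m = 125, n = 123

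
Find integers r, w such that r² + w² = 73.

We need to find integers r, w > 0 such that r² + w² = 73.
Trying r = 3: w² = 73 - 3² = 73 - 9 = 64
w = 8
Check: 3² + 8² = 9 + 64 = 73 ✓

73 = 3² + 8²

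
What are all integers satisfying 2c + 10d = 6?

Step 1: Compute gcd(2, 10) = 2.
Since 2 divides 6, solutions exist.

Step 2: Find a particular solution using extended Euclidean algorithm.
We get c₀ = 3, d₀ = 0.
Check: 2*3 + 10*0 = 6 = 6 ✓

Step 3: Write the general solution.
c = 3 + (10/2)t = 3 + 5t
d = 0 - (2/2)t = 0 - 1t
for any integer t.

c = 3 + 5t, d = 0 - 1t for integer t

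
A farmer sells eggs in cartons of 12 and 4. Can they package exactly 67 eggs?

We need non-negative a, b with 12a + 4b = 67.
gcd(12, 4) = 4, and 4 does not divide 67.
No integer solutions exist.

No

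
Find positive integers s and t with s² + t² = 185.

We need to find integers s, t > 0 such that s² + t² = 185.
Trying s = 4: t² = 185 - 4² = 185 - 16 = 169
t = 13
Check: 4² + 13² = 16 + 169 = 185 ✓

185 = 4² + 13²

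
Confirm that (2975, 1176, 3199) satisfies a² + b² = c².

Compute a² + b² = 2975² + 1176² = 8850625 + 1382976 = 10233601
Compute c² = 3199² = 10233601
Since 10233601 = 10233601, confirmed.

Yes, it is a Pythagorean triple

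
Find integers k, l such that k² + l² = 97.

We need to find integers k, l > 0 such that k² + l² = 97.
Trying k = 4: l² = 97 - 4² = 97 - 16 = 81
l = 9
Check: 4² + 9² = 16 + 81 = 97 ✓

97 = 4² + 9²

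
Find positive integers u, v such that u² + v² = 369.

Search for u with 369 - u² a perfect square.
u = 12: 369 - 12² = 369 - 144 = 225 = 15² ✓
So u = 12, v = 15.

u = 12, v = 15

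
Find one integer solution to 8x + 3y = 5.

Step 1: Check solvability.
gcd(8, 3) = 1
Since 1 divides 5, solutions exist.

Step 2: Apply extended Euclidean algorithm to find gcd.
We find integers such that 8*x0 + 3*y0 = 1

Step 3: Scale the particular solution.
Multiply by 5/1 = 5:
x = -5, y = 15

Step 4: Verify.
8*(-5) + 3*(15) = 5 = 5 ✓

x = -5, y = 15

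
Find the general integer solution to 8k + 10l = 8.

Step 1: Compute gcd(8, 10) = 2.
Since 2 divides 8, solutions exist.

Step 2: Find a particular solution using extended Euclidean algorithm.
We get k₀ = -4, l₀ = 4.
Check: 8*-4 + 10*4 = 8 = 8 ✓

Step 3: Write the general solution.
k = -4 + (10/2)t = -4 + 5t
l = 4 - (8/2)t = 4 - 4t
for any integer t.

k = -4 + 5t, l = 4 - 4t for integer t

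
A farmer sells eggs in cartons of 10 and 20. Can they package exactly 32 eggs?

We need non-negative a, b with 10a + 20b = 32.
gcd(10, 20) = 10, and 10 does not divide 32.
No integer solutions exist.

No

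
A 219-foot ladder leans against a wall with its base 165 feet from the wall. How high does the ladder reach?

The ladder, wall, and ground form a right triangle with hypotenuse 219 and one leg 165.
By the Pythagorean theorem: h² = 219² - 165² = 47961 - 27225 = 20736
h = √20736 = 144 feet

144 feet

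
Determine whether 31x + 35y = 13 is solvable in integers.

Step 1: Compute gcd(31, 35).
gcd(31, 35) = 1

Step 2: Check divisibility.
Does 1 divide 13? 13 = 1 x 13, so yes.

By the theorem on linear Diophantine equations, 31x + 35y = 13 has integer solutions if and only if gcd(31, 35) divides 13. Since 1 | 13, solutions exist.

Yes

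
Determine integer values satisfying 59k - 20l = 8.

Step 1: Check solvability.
gcd(59, 20) = 1
Since 1 divides 8, solutions exist.

Step 2: Apply extended Euclidean algorithm to find gcd.
We find integers such that 59*x0 + 20*y0 = 1

Step 3: Scale the particular solution.
Multiply by 8/1 = 8:
k = -8, l = -24

Step 4: Verify.
59*(-8) - 20*(-24) = 8 = 8 ✓

k = -8, l = -24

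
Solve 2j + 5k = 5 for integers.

Step 1: Check solvability.
gcd(2, 5) = 1
Since 1 divides 5, solutions exist.

Step 2: Apply extended Euclidean algorithm to find gcd.
We find integers such that 2*x0 + 5*y0 = 1

Step 3: Scale the particular solution.
Multiply by 5/1 = 5:
j = -10, k = 5

Step 4: Verify.
2*(-10) + 5*(5) = 5 = 5 ✓

j = -10, k = 5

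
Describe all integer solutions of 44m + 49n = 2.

Step 1: Compute gcd(44, 49) = 1.
Since 1 divides 2, solutions exist.

Step 2: Find a particular solution using extended Euclidean algorithm.
We get m₀ = -20, n₀ = 18.
Check: 44*-20 + 49*18 = 2 = 2 ✓

Step 3: Write the general solution.
m = -20 + (49/1)t = -20 + 49t
n = 18 - (44/1)t = 18 - 44t
for any integer t.

m = -20 + 49t, n = 18 - 44t for integer t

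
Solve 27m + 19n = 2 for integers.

Step 1: Check solvability.
gcd(27, 19) = 1
Since 1 divides 2, solutions exist.

Step 2: Apply extended Euclidean algorithm to find gcd.
We find integers such that 27*x0 + 19*y0 = 1

Step 3: Scale the particular solution.
Multiply by 2/1 = 2:
m = -14, n = 20

Step 4: Verify.
27*(-14) + 19*(20) = 2 = 2 ✓

m = -14, n = 20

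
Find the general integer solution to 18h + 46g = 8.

Step 1: Compute gcd(18, 46) = 2.
Since 2 divides 8, solutions exist.

Step 2: Find a particular solution using extended Euclidean algorithm.
We get h₀ = -20, g₀ = 8.
Check: 18*-20 + 46*8 = 8 = 8 ✓

Step 3: Write the general solution.
h = -20 + (46/2)t = -20 + 23t
g = 8 - (18/2)t = 8 - 9t
for any integer t.

h = -20 + 23t, g = 8 - 9t for integer t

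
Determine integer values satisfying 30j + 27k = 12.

Step 1: Check solvability.
gcd(30, 27) = 3
Since 3 divides 12, solutions exist.

Step 2: Apply extended Euclidean algorithm to find gcd.
We find integers such that 30*x0 + 27*y0 = 3

Step 3: Scale the particular solution.
Multiply by 12/3 = 4:
j = 4, k = -4

Step 4: Verify.
30*(4) + 27*(-4) = 12 = 12 ✓

j = 4, k = -4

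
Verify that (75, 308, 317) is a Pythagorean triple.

Compute a² + b² = 75² + 308² = 5625 + 94864 = 100489
Compute c² = 317² = 100489
Since 100489 = 100489, confirmed.

Yes, it is a Pythagorean triple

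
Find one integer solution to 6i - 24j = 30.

Step 1: Check solvability.
gcd(6, 24) = 6
Since 6 divides 30, solutions exist.

Step 2: Apply extended Euclidean algorithm to find gcd.
We find integers such that 6*x0 + 24*y0 = 6

Step 3: Scale the particular solution.
Multiply by 30/6 = 5:
i = 5, j = 0

Step 4: Verify.
6*(5) - 24*(0) = 30 = 30 ✓

i = 5, j = 0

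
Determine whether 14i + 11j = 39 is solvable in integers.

Step 1: Compute gcd(14, 11).
gcd(14, 11) = 1

Step 2: Check divisibility.
Does 1 divide 39? 39 = 1 x 39, so yes.

By the theorem on linear Diophantine equations, 14i + 11j = 39 has integer solutions if and only if gcd(14, 11) divides 39. Since 1 | 39, solutions exist.

Yes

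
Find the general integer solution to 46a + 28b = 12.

Step 1: Compute gcd(46, 28) = 2.
Since 2 divides 12, solutions exist.

Step 2: Find a particular solution using extended Euclidean algorithm.
We get a₀ = -18, b₀ = 30.
Check: 46*-18 + 28*30 = 12 = 12 ✓

Step 3: Write the general solution.
a = -18 + (28/2)t = -18 + 14t
b = 30 - (46/2)t = 30 - 23t
for any integer t.

a = -18 + 14t, b = 30 - 23t for integer t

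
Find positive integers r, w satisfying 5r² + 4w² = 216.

Try small values of r and check whether (216 - 5r²)/4 is a perfect square.
r = 6: 5·6² = 180, so 4w² = 216 - 180 = 36, giving w² = 9, w = 3.
Check: 5·6² + 4·3² = 180 + 36 = 216 ✓

r = 6, w = 3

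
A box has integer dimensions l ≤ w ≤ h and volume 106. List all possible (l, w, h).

Iterate l from 1 to ⌊106^(1/3)⌋. For each l dividing 106, iterate w ≥ l with w dividing 106/l, and set h = 106/(l·w).
Triples found (2): (1×1×106), (1×2×53)

(1×1×106), (1×2×53)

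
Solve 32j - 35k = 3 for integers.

Step 1: Check solvability.
gcd(32, 35) = 1
Since 1 divides 3, solutions exist.

Step 2: Apply extended Euclidean algorithm to find gcd.
We find integers such that 32*x0 + 35*y0 = 1

Step 3: Scale the particular solution.
Multiply by 3/1 = 3:
j = -36, k = -33

Step 4: Verify.
32*(-36) - 35*(-33) = 3 = 3 ✓

j = -36, k = -33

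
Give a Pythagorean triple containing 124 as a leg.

We need the other leg and hypotenuse such that 124² + x² = c².
Take x = 957, c = 965: 124² + 957² = 15376 + 915849 = 931225 = 965² ✓
Triple: (957, 124, 965)

(957, 124, 965)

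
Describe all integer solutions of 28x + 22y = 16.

Step 1: Compute gcd(28, 22) = 2.
Since 2 divides 16, solutions exist.

Step 2: Find a particular solution using extended Euclidean algorithm.
We get x₀ = 32, y₀ = -40.
Check: 28*32 + 22*-40 = 16 = 16 ✓

Step 3: Write the general solution.
x = 32 + (22/2)t = 32 + 11t
y = -40 - (28/2)t = -40 - 14t
for any integer t.

x = 32 + 11t, y = -40 - 14t for integer t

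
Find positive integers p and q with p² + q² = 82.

We need to find integers p, q > 0 such that p² + q² = 82.
Trying p = 1: q² = 82 - 1² = 82 - 1 = 81
q = 9
Check: 1² + 9² = 1 + 81 = 82 ✓

82 = 1² + 9²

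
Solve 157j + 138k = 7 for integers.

Step 1: Check solvability.
gcd(157, 138) = 1
Since 1 divides 7, solutions exist.

Step 2: Apply extended Euclidean algorithm to find gcd.
We find integers such that 157*x0 + 138*y0 = 1

Step 3: Scale the particular solution.
Multiply by 7/1 = 7:
j = -203, k = 231

Step 4: Verify.
157*(-203) + 138*(231) = 7 = 7 ✓

j = -203, k = 231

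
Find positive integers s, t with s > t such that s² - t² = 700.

Factor: s² - t² = (s+t)(s-t) = 700.
We need two factors of 700 with the same parity.
Use s+t = 350 and s-t = 2 (product 350·2 = 700).
Adding: 2s = 352, so s = 176.
Subtracting: 2t = 348, so t = 174.
Check: 176² - 174² = 30976 - 30276 = 700 ✓

s = 176, t = 174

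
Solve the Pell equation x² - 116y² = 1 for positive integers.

We seek the smallest positive integers (x, y) with x² - 116y² = 1, i.e., x² = 116y² + 1.
Try successive y values:
y = 1: x² = 116·1² + 1 = 117, not a perfect square
y = 2: x² = 116·2² + 1 = 465, not a perfect square
y = 3: x² = 116·3² + 1 = 1045, not a perfect square
... continuing the search (or via continued fractions) ...
y = 910: x² = 116·910² + 1 = 96059601, x = 9801 ✓

Verify: 9801² - 116·910² = 96059601 - 96059600 = 1 ✓

x = 9801, y = 910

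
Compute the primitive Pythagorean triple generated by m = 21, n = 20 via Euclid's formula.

a = m² - n² = 21² - 20² = 441 - 400 = 41
b = 2mn = 2·21·20 = 840
c = m² + n² = 441 + 400 = 841
Verify: 41² + 840² = 1681 + 705600 = 707281 = 841² ✓

(41, 840, 841)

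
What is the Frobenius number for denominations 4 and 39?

For two coprime denominations a and b, the Frobenius number (largest value not representable as a non-negative combination) is ab - a - b.
Here gcd(4, 39) = 1, so they are coprime.
F(4, 39) = 4·39 - 4 - 39 = 156 - 43 = 113

113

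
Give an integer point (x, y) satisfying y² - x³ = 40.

Try small integer x values and check whether x³ + 40 is a perfect square.
x = 6: x³ + 40 = 6³ + 40 = 216 + 40 = 256
Is 256 a perfect square? 16² = 256 ✓
So (x, y) = (6, -16) is a solution.

x = 6, y = -16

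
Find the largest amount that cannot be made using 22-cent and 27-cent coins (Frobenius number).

For two coprime denominations a and b, the Frobenius number (largest value not representable as a non-negative combination) is ab - a - b.
Here gcd(22, 27) = 1, so they are coprime.
F(22, 27) = 22·27 - 22 - 27 = 594 - 49 = 545

545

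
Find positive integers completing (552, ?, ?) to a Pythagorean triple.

We need the other leg and hypotenuse such that 552² + x² = c².
Take x = 385, c = 673: 552² + 385² = 304704 + 148225 = 452929 = 673² ✓
Triple: (385, 552, 673)

(385, 552, 673)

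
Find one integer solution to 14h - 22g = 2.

Step 1: Check solvability.
gcd(14, 22) = 2
Since 2 divides 2, solutions exist.

Step 2: Apply extended Euclidean algorithm to find gcd.
We find integers such that 14*x0 + 22*y0 = 2

Step 3: Scale the particular solution.
Multiply by 2/2 = 1:
h = -3, g = -2

Step 4: Verify.
14*(-3) - 22*(-2) = 2 = 2 ✓

h = -3, g = -2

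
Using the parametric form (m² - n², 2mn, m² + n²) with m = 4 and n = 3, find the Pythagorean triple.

a = m² - n² = 4² - 3² = 16 - 9 = 7
b = 2mn = 2·4·3 = 24
c = m² + n² = 16 + 9 = 25
Verify: 7² + 24² = 49 + 576 = 625 = 25² ✓

(7, 24, 25)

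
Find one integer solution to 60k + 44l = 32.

Step 1: Check solvability.
gcd(60, 44) = 4
Since 4 divides 32, solutions exist.

Step 2: Apply extended Euclidean algorithm to find gcd.
We find integers such that 60*x0 + 44*y0 = 4

Step 3: Scale the particular solution.
Multiply by 32/4 = 8:
k = 24, l = -32

Step 4: Verify.
60*(24) + 44*(-32) = 32 = 32 ✓

k = 24, l = -32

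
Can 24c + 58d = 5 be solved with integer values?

Step 1: Compute gcd(24, 58).
gcd(24, 58) = 2

Step 2: Check divisibility.
Does 2 divide 5? 5 = 2 x 2 + 1, so no.

By the theorem on linear Diophantine equations, 24c + 58d = 5 has integer solutions if and only if gcd(24, 58) divides 5. Since 2 does not divide 5, no solutions exist.

No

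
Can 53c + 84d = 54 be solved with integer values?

Step 1: Compute gcd(53, 84).
gcd(53, 84) = 1

Step 2: Check divisibility.
Does 1 divide 54? 54 = 1 x 54, so yes.

By the theorem on linear Diophantine equations, 53c + 84d = 54 has integer solutions if and only if gcd(53, 84) divides 54. Since 1 | 54, solutions exist.

Yes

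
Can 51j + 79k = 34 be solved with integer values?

Step 1: Compute gcd(51, 79).
gcd(51, 79) = 1

Step 2: Check divisibility.
Does 1 divide 34? 34 = 1 x 34, so yes.

By the theorem on linear Diophantine equations, 51j + 79k = 34 has integer solutions if and only if gcd(51, 79) divides 34. Since 1 | 34, solutions exist.

Yes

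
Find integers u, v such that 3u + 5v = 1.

Step 1: Check solvability.
gcd(3, 5) = 1
Since 1 divides 1, solutions exist.

Step 2: Apply extended Euclidean algorithm to find gcd.
We find integers such that 3*x0 + 5*y0 = 1

Step 3: Scale the particular solution.
Multiply by 1/1 = 1:
u = 2, v = -1

Step 4: Verify.
3*(2) + 5*(-1) = 1 = 1 ✓

u = 2, v = -1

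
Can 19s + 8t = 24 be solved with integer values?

Step 1: Compute gcd(19, 8).
gcd(19, 8) = 1

Step 2: Check divisibility.
Does 1 divide 24? 24 = 1 x 24, so yes.

By the theorem on linear Diophantine equations, 19s + 8t = 24 has integer solutions if and only if gcd(19, 8) divides 24. Since 1 | 24, solutions exist.

Yes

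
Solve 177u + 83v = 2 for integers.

Step 1: Check solvability.
gcd(177, 83) = 1
Since 1 divides 2, solutions exist.

Step 2: Apply extended Euclidean algorithm to find gcd.
We find integers such that 177*x0 + 83*y0 = 1

Step 3: Scale the particular solution.
Multiply by 2/1 = 2:
u = -30, v = 64

Step 4: Verify.
177*(-30) + 83*(64) = 2 = 2 ✓

u = -30, v = 64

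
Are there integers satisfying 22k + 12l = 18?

Step 1: Compute gcd(22, 12).
gcd(22, 12) = 2

Step 2: Check divisibility.
Does 2 divide 18? 18 = 2 x 9, so yes.

By the theorem on linear Diophantine equations, 22k + 12l = 18 has integer solutions if and only if gcd(22, 12) divides 18. Since 2 | 18, solutions exist.

Yes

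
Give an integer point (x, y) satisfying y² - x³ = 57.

Try small integer x values and check whether x³ + 57 is a perfect square.
x = 4: x³ + 57 = 4³ + 57 = 64 + 57 = 121
Is 121 a perfect square? 11² = 121 ✓
So (x, y) = (4, 11) is a solution.

x = 4, y = 11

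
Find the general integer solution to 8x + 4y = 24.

Step 1: Compute gcd(8, 4) = 4.
Since 4 divides 24, solutions exist.

Step 2: Find a particular solution using extended Euclidean algorithm.
We get x₀ = 0, y₀ = 6.
Check: 8*0 + 4*6 = 24 = 24 ✓

Step 3: Write the general solution.
x = 0 + (4/4)t = 0 + 1t
y = 6 - (8/4)t = 6 - 2t
for any integer t.

x = 0 + 1t, y = 6 - 2t for integer t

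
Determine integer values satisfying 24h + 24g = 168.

Step 1: Check solvability.
gcd(24, 24) = 24
Since 24 divides 168, solutions exist.

Step 2: Apply extended Euclidean algorithm to find gcd.
We find integers such that 24*x0 + 24*y0 = 24

Step 3: Scale the particular solution.
Multiply by 168/24 = 7:
h = 0, g = 7

Step 4: Verify.
24*(0) + 24*(7) = 168 = 168 ✓

h = 0, g = 7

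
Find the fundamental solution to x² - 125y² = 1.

We seek the smallest positive integers (x, y) with x² - 125y² = 1, i.e., x² = 125y² + 1.
Try successive y values:
y = 1: x² = 125·1² + 1 = 126, not a perfect square
y = 2: x² = 125·2² + 1 = 501, not a perfect square
y = 3: x² = 125·3² + 1 = 1126, not a perfect square
... continuing the search (or via continued fractions) ...
y = 83204: x² = 125·83204² + 1 = 865363202001, x = 930249 ✓

Verify: 930249² - 125·83204² = 865363202001 - 865363202000 = 1 ✓

x = 930249, y = 83204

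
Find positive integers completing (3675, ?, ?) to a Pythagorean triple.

We need the other leg and hypotenuse such that 3675² + x² = c².
Take x = 3080, c = 4795: 3675² + 3080² = 13505625 + 9486400 = 22992025 = 4795² ✓
Triple: (3675, 3080, 4795)

(3675, 3080, 4795)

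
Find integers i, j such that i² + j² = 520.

We need to find integers i, j > 0 such that i² + j² = 520.
Trying i = 6: j² = 520 - 6² = 520 - 36 = 484
j = 22
Check: 6² + 22² = 36 + 484 = 520 ✓

520 = 6² + 22²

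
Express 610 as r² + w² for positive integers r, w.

We need to find integers r, w > 0 such that r² + w² = 610.
Trying r = 9: w² = 610 - 9² = 610 - 81 = 529
w = 23
Check: 9² + 23² = 81 + 529 = 610 ✓

610 = 9² + 23²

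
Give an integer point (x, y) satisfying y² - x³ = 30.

Try small integer x values and check whether x³ + 30 is a perfect square.
x = 19: x³ + 30 = 19³ + 30 = 6859 + 30 = 6889
Is 6889 a perfect square? 83² = 6889 ✓
So (x, y) = (19, -83) is a solution.

x = 19, y = -83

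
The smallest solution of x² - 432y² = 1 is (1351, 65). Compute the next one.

Solutions to x² - Dy² = 1 are generated by powers of (x₀ + y₀√D).
The next solution satisfies x₁ + y₁√432 = (x₀ + y₀√432)², giving:
x₁ = x₀² + 432y₀² = 1351² + 432·65² = 1825201 + 1825200 = 3650401
y₁ = 2x₀y₀ = 2·1351·65 = 175630

Verify: 3650401² - 432·175630² = 13325427460801 - 13325427460800 = 1 ✓

x = 3650401, y = 175630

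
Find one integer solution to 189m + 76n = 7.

Step 1: Check solvability.
gcd(189, 76) = 1
Since 1 divides 7, solutions exist.

Step 2: Apply extended Euclidean algorithm to find gcd.
We find integers such that 189*x0 + 76*y0 = 1

Step 3: Scale the particular solution.
Multiply by 7/1 = 7:
m = 259, n = -644

Step 4: Verify.
189*(259) + 76*(-644) = 7 = 7 ✓

m = 259, n = -644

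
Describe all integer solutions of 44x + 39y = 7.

Step 1: Compute gcd(44, 39) = 1.
Since 1 divides 7, solutions exist.

Step 2: Find a particular solution using extended Euclidean algorithm.
We get x₀ = 56, y₀ = -63.
Check: 44*56 + 39*-63 = 7 = 7 ✓

Step 3: Write the general solution.
x = 56 + (39/1)t = 56 + 39t
y = -63 - (44/1)t = -63 - 44t
for any integer t.

x = 56 + 39t, y = -63 - 44t for integer t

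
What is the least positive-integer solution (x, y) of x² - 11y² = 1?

We seek the smallest positive integers (x, y) with x² - 11y² = 1, i.e., x² = 11y² + 1.
Try successive y values:
y = 1: x² = 11·1² + 1 = 12, not a perfect square
y = 2: x² = 11·2² + 1 = 45, not a perfect square
y = 3: x² = 11·3² + 1 = 100, x = 10 ✓

Verify: 10² - 11·3² = 100 - 99 = 1 ✓

x = 10, y = 3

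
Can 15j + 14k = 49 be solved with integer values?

Step 1: Compute gcd(15, 14).
gcd(15, 14) = 1

Step 2: Check divisibility.
Does 1 divide 49? 49 = 1 x 49, so yes.

By the theorem on linear Diophantine equations, 15j + 14k = 49 has integer solutions if and only if gcd(15, 14) divides 49. Since 1 | 49, solutions exist.

Yes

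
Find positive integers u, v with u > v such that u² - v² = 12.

Factor: u² - v² = (u+v)(u-v) = 12.
We need two factors of 12 with the same parity.
Use u+v = 6 and u-v = 2 (product 6·2 = 12).
Adding: 2u = 8, so u = 4.
Subtracting: 2v = 4, so v = 2.
Check: 4² - 2² = 16 - 4 = 12 ✓

u = 4, v = 2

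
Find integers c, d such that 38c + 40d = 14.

Step 1: Check solvability.
gcd(38, 40) = 2
Since 2 divides 14, solutions exist.

Step 2: Apply extended Euclidean algorithm to find gcd.
We find integers such that 38*x0 + 40*y0 = 2

Step 3: Scale the particular solution.
Multiply by 14/2 = 7:
c = -7, d = 7

Step 4: Verify.
38*(-7) + 40*(7) = 14 = 14 ✓

c = -7, d = 7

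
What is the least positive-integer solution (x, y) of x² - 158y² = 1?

We seek the smallest positive integers (x, y) with x² - 158y² = 1, i.e., x² = 158y² + 1.
Try successive y values:
y = 1: x² = 158·1² + 1 = 159, not a perfect square
y = 2: x² = 158·2² + 1 = 633, not a perfect square
y = 3: x² = 158·3² + 1 = 1423, not a perfect square
... continuing the search (or via continued fractions) ...
y = 616: x² = 158·616² + 1 = 59954049, x = 7743 ✓

Verify: 7743² - 158·616² = 59954049 - 59954048 = 1 ✓

x = 7743, y = 616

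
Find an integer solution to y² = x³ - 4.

Try small integer x values and check whether x³ - 4 is a perfect square.
x = 5: x³ - 4 = 5³ - 4 = 125 - 4 = 121
Is 121 a perfect square? 11² = 121 ✓
So (x, y) = (5, -11) is a solution.

x = 5, y = -11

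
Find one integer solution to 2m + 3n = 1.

Step 1: Check solvability.
gcd(2, 3) = 1
Since 1 divides 1, solutions exist.

Step 2: Apply extended Euclidean algorithm to find gcd.
We find integers such that 2*x0 + 3*y0 = 1

Step 3: Scale the particular solution.
Multiply by 1/1 = 1:
m = -1, n = 1

Step 4: Verify.
2*(-1) + 3*(1) = 1 = 1 ✓

m = -1, n = 1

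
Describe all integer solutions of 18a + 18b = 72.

Step 1: Compute gcd(18, 18) = 18.
Since 18 divides 72, solutions exist.

Step 2: Find a particular solution using extended Euclidean algorithm.
We get a₀ = 0, b₀ = 4.
Check: 18*0 + 18*4 = 72 = 72 ✓

Step 3: Write the general solution.
a = 0 + (18/18)t = 0 + 1t
b = 4 - (18/18)t = 4 - 1t
for any integer t.

a = 0 + 1t, b = 4 - 1t for integer t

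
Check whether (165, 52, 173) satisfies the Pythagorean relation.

Compute a² + b²:
165² + 52² = 27225 + 2704 = 29929
Compute c²:
173² = 29929
Since 29929 = 29929, it is a Pythagorean triple.

Yes, it is a Pythagorean triple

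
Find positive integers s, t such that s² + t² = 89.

Search for s with 89 - s² a perfect square.
s = 5: 89 - 5² = 89 - 25 = 64 = 8² ✓
So s = 5, t = 8.

s = 5, t = 8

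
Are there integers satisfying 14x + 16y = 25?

Step 1: Compute gcd(14, 16).
gcd(14, 16) = 2

Step 2: Check divisibility.
Does 2 divide 25? 25 = 2 x 12 + 1, so no.

By the theorem on linear Diophantine equations, 14x + 16y = 25 has integer solutions if and only if gcd(14, 16) divides 25. Since 2 does not divide 25, no solutions exist.

No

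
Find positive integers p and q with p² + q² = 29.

We need to find integers p, q > 0 such that p² + q² = 29.
Trying p = 2: q² = 29 - 2² = 29 - 4 = 25
q = 5
Check: 2² + 5² = 4 + 25 = 29 ✓

29 = 2² + 5²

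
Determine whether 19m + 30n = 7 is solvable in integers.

Step 1: Compute gcd(19, 30).
gcd(19, 30) = 1

Step 2: Check divisibility.
Does 1 divide 7? 7 = 1 x 7, so yes.

By the theorem on linear Diophantine equations, 19m + 30n = 7 has integer solutions if and only if gcd(19, 30) divides 7. Since 1 | 7, solutions exist.

Yes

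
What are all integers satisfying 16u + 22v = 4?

Step 1: Compute gcd(16, 22) = 2.
Since 2 divides 4, solutions exist.

Step 2: Find a particular solution using extended Euclidean algorithm.
We get u₀ = -8, v₀ = 6.
Check: 16*-8 + 22*6 = 4 = 4 ✓

Step 3: Write the general solution.
u = -8 + (22/2)t = -8 + 11t
v = 6 - (16/2)t = 6 - 8t
for any integer t.

u = -8 + 11t, v = 6 - 8t for integer t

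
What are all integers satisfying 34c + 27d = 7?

Step 1: Compute gcd(34, 27) = 1.
Since 1 divides 7, solutions exist.

Step 2: Find a particular solution using extended Euclidean algorithm.
We get c₀ = 28, d₀ = -35.
Check: 34*28 + 27*-35 = 7 = 7 ✓

Step 3: Write the general solution.
c = 28 + (27/1)t = 28 + 27t
d = -35 - (34/1)t = -35 - 34t
for any integer t.

c = 28 + 27t, d = -35 - 34t for integer t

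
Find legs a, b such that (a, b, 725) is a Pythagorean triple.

We need a² + b² = 725² = 525625.
Trying: 627² + 364² = 393129 + 132496 = 525625 ✓

(627, 364, 725)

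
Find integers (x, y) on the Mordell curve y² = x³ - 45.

Try small integer x values and check whether x³ - 45 is a perfect square.
x = 21: x³ - 45 = 21³ - 45 = 9261 - 45 = 9216
Is 9216 a perfect square? 96² = 9216 ✓
So (x, y) = (21, -96) is a solution.

x = 21, y = -96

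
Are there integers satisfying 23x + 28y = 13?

Step 1: Compute gcd(23, 28).
gcd(23, 28) = 1

Step 2: Check divisibility.
Does 1 divide 13? 13 = 1 x 13, so yes.

By the theorem on linear Diophantine equations, 23x + 28y = 13 has integer solutions if and only if gcd(23, 28) divides 13. Since 1 | 13, solutions exist.

Yes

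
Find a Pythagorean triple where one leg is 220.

We need the other leg and hypotenuse such that 220² + x² = c².
Take x = 1200, c = 1220: 220² + 1200² = 48400 + 1440000 = 1488400 = 1220² ✓
Triple: (220, 1200, 1220)

(220, 1200, 1220)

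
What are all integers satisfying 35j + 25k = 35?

Step 1: Compute gcd(35, 25) = 5.
Since 5 divides 35, solutions exist.

Step 2: Find a particular solution using extended Euclidean algorithm.
We get j₀ = -14, k₀ = 21.
Check: 35*-14 + 25*21 = 35 = 35 ✓

Step 3: Write the general solution.
j = -14 + (25/5)t = -14 + 5t
k = 21 - (35/5)t = 21 - 7t
for any integer t.

j = -14 + 5t, k = 21 - 7t for integer t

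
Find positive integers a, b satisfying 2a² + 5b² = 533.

Try small values of a and check whether (533 - 2a²)/5 is a perfect square.
a = 8: 2·8² = 128, so 5b² = 533 - 128 = 405, giving b² = 81, b = 9.
Check: 2·8² + 5·9² = 128 + 405 = 533 ✓

a = 8, b = 9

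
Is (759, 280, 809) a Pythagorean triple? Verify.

Compute a² + b² = 759² + 280² = 576081 + 78400 = 654481
Compute c² = 809² = 654481
Since 654481 = 654481, confirmed.

Yes, it is a Pythagorean triple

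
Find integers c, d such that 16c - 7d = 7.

Step 1: Check solvability.
gcd(16, 7) = 1
Since 1 divides 7, solutions exist.

Step 2: Apply extended Euclidean algorithm to find gcd.
We find integers such that 16*x0 + 7*y0 = 1

Step 3: Scale the particular solution.
Multiply by 7/1 = 7:
c = -21, d = -49

Step 4: Verify.
16*(-21) - 7*(-49) = 7 = 7 ✓

c = -21, d = -49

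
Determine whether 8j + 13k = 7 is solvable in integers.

Step 1: Compute gcd(8, 13).
gcd(8, 13) = 1

Step 2: Check divisibility.
Does 1 divide 7? 7 = 1 x 7, so yes.

By the theorem on linear Diophantine equations, 8j + 13k = 7 has integer solutions if and only if gcd(8, 13) divides 7. Since 1 | 7, solutions exist.

Yes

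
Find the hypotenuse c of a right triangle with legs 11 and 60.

c² = a² + b² = 11² + 60² = 121 + 3600 = 3721
c = 61

61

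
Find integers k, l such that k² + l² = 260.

We need to find integers k, l > 0 such that k² + l² = 260.
Trying k = 2: l² = 260 - 2² = 260 - 4 = 256
l = 16
Check: 2² + 16² = 4 + 256 = 260 ✓

260 = 2² + 16²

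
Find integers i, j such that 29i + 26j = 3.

Step 1: Check solvability.
gcd(29, 26) = 1
Since 1 divides 3, solutions exist.

Step 2: Apply extended Euclidean algorithm to find gcd.
We find integers such that 29*x0 + 26*y0 = 1

Step 3: Scale the particular solution.
Multiply by 3/1 = 3:
i = 27, j = -30

Step 4: Verify.
29*(27) + 26*(-30) = 3 = 3 ✓

i = 27, j = -30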